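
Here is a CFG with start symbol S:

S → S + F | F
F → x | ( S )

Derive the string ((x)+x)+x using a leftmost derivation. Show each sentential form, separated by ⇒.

S⇒S+F⇒F+F⇒(S)+F⇒(S+F)+F⇒(F+F)+F⇒((S)+F)+F⇒((F)+F)+F⇒((x)+F)+F⇒((x)+x)+F⇒((x)+x)+x

S ⇒ S+F   [S → S + F]
S+F ⇒ F+F   [S → F]
F+F ⇒ (S)+F   [F → ( S )]
(S)+F ⇒ (S+F)+F   [S → S + F]
(S+F)+F ⇒ (F+F)+F   [S → F]
(F+F)+F ⇒ ((S)+F)+F   [F → ( S )]
((S)+F)+F ⇒ ((F)+F)+F   [S → F]
((F)+F)+F ⇒ ((x)+F)+F   [F → x]
((x)+F)+F ⇒ ((x)+x)+F   [F → x]
((x)+x)+F ⇒ ((x)+x)+x   [F → x]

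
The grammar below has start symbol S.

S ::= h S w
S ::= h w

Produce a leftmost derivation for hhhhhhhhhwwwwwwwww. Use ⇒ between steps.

S ⇒ hSw ⇒ hhSww ⇒ hhhSwww ⇒ hhhhSwwww ⇒ hhhhhSwwwww ⇒ hhhhhhSwwwwww ⇒ hhhhhhhSwwwwwww ⇒ hhhhhhhhSwwwwwwww ⇒ hhhhhhhhhwwwwwwwww

S ⇒ hSw   [S ::= h S w]
hSw ⇒ hhSww   [S ::= h S w]
hhSww ⇒ hhhSwww   [S ::= h S w]
hhhSwww ⇒ hhhhSwwww   [S ::= h S w]
hhhhSwwww ⇒ hhhhhSwwwww   [S ::= h S w]
hhhhhSwwwww ⇒ hhhhhhSwwwwww   [S ::= h S w]
hhhhhhSwwwwww ⇒ hhhhhhhSwwwwwww   [S ::= h S w]
hhhhhhhSwwwwwww ⇒ hhhhhhhhSwwwwwwww   [S ::= h S w]
hhhhhhhhSwwwwwwww ⇒ hhhhhhhhhwwwwwwwww   [S ::= h w]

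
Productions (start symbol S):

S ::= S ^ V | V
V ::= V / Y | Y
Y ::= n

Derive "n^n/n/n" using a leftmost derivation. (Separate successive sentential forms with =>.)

S => S^V   [S ::= S ^ V]
S^V => V^V   [S ::= V]
V^V => Y^V   [V ::= Y]
Y^V => n^V   [Y ::= n]
n^V => n^V/Y   [V ::= V / Y]
n^V/Y => n^V/Y/Y   [V ::= V / Y]
n^V/Y/Y => n^Y/Y/Y   [V ::= Y]
n^Y/Y/Y => n^n/Y/Y   [Y ::= n]
n^n/Y/Y => n^n/n/Y   [Y ::= n]
n^n/n/Y => n^n/n/n   [Y ::= n]

S => S^V => V^V => Y^V => n^V => n^V/Y => n^V/Y/Y => n^Y/Y/Y => n^n/Y/Y => n^n/n/Y => n^n/n/n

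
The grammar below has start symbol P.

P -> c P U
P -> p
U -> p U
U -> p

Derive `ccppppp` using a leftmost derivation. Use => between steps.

P => cPU => ccPUU => ccpUU => ccppU => ccpppU => ccppppU => ccppppp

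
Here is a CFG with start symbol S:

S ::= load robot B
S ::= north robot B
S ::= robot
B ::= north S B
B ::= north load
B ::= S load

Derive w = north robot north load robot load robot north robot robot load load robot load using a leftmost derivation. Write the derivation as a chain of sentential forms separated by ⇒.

S ⇒ north robot B   [S ::= north robot B]
north robot B ⇒ north robot north S B   [B ::= north S B]
north robot north S B ⇒ north robot north load robot B B   [S ::= load robot B]
north robot north load robot B B ⇒ north robot north load robot S load B   [B ::= S load]
north robot north load robot S load B ⇒ north robot north load robot load robot B load B   [S ::= load robot B]
north robot north load robot load robot B load B ⇒ north robot north load robot load robot north S B load B   [B ::= north S B]
north robot north load robot load robot north S B load B ⇒ north robot north load robot load robot north robot B load B   [S ::= robot]
north robot north load robot load robot north robot B load B ⇒ north robot north load robot load robot north robot S load load B   [B ::= S load]
north robot north load robot load robot north robot S load load B ⇒ north robot north load robot load robot north robot robot load load B   [S ::= robot]
north robot north load robot load robot north robot robot load load B ⇒ north robot north load robot load robot north robot robot load load S load   [B ::= S load]
north robot north load robot load robot north robot robot load load S load ⇒ north robot north load robot load robot north robot robot load load robot load   [S ::= robot]

S ⇒ north robot B ⇒ north robot north S B ⇒ north robot north load robot B B ⇒ north robot north load robot S load B ⇒ north robot north load robot load robot B load B ⇒ north robot north load robot load robot north S B load B ⇒ north robot north load robot load robot north robot B load B ⇒ north robot north load robot load robot north robot S load load B ⇒ north robot north load robot load robot north robot robot load load B ⇒ north robot north load robot load robot north robot robot load load S load ⇒ north robot north load robot load robot north robot robot load load robot load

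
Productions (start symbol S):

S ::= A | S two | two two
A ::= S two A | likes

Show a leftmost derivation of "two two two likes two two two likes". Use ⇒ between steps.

S ⇒ A ⇒ S two A ⇒ two two two A ⇒ two two two S two A ⇒ two two two S two two A ⇒ two two two S two two two A ⇒ two two two A two two two A ⇒ two two two likes two two two A ⇒ two two two likes two two two likes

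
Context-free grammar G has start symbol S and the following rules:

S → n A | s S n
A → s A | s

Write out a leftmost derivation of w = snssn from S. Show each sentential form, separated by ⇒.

S ⇒ sSn   [S → s S n]
sSn ⇒ snAn   [S → n A]
snAn ⇒ snsAn   [A → s A]
snsAn ⇒ snssn   [A → s]

S ⇒ sSn ⇒ snAn ⇒ snsAn ⇒ snssn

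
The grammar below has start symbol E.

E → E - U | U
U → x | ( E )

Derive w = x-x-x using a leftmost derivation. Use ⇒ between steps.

E ⇒ E-U   [E → E - U]
E-U ⇒ E-U-U   [E → E - U]
E-U-U ⇒ U-U-U   [E → U]
U-U-U ⇒ x-U-U   [U → x]
x-U-U ⇒ x-x-U   [U → x]
x-x-U ⇒ x-x-x   [U → x]

E⇒E-U⇒E-U-U⇒U-U-U⇒x-U-U⇒x-x-U⇒x-x-x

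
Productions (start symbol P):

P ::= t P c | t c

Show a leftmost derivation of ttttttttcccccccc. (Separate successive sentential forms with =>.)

P => tPc   [P ::= t P c]
tPc => ttPcc   [P ::= t P c]
ttPcc => tttPccc   [P ::= t P c]
tttPccc => ttttPcccc   [P ::= t P c]
ttttPcccc => tttttPccccc   [P ::= t P c]
tttttPccccc => ttttttPcccccc   [P ::= t P c]
ttttttPcccccc => tttttttPccccccc   [P ::= t P c]
tttttttPccccccc => ttttttttcccccccc   [P ::= t c]

P => tPc => ttPcc => tttPccc => ttttPcccc => tttttPccccc => ttttttPcccccc => tttttttPccccccc => ttttttttcccccccc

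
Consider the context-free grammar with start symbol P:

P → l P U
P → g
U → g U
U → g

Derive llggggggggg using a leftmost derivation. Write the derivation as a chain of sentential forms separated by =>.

P => lPU   [P → l P U]
lPU => llPUU   [P → l P U]
llPUU => llgUU   [P → g]
llgUU => llggU   [U → g]
llggU => llgggU   [U → g U]
llgggU => llggggU   [U → g U]
llggggU => llgggggU   [U → g U]
llgggggU => llggggggU   [U → g U]
llggggggU => llgggggggU   [U → g U]
llgggggggU => llggggggggU   [U → g U]
llggggggggU => llggggggggg   [U → g]

P=>lPU=>llPUU=>llgUU=>llggU=>llgggU=>llggggU=>llgggggU=>llggggggU=>llgggggggU=>llggggggggU=>llggggggggg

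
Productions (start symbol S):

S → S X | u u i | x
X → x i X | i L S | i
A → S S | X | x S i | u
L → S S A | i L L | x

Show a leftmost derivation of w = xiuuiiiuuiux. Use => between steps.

S => SX => xX => xiLS => xiSSAS => xiSXSAS => xiSXXSAS => xiuuiXXSAS => xiuuiiXSAS => xiuuiiiSAS => xiuuiiiuuiAS => xiuuiiiuuiuS => xiuuiiiuuiux

S => SX   [S → S X]
SX => xX   [S → x]
xX => xiLS   [X → i L S]
xiLS => xiSSAS   [L → S S A]
xiSSAS => xiSXSAS   [S → S X]
xiSXSAS => xiSXXSAS   [S → S X]
xiSXXSAS => xiuuiXXSAS   [S → u u i]
xiuuiXXSAS => xiuuiiXSAS   [X → i]
xiuuiiXSAS => xiuuiiiSAS   [X → i]
xiuuiiiSAS => xiuuiiiuuiAS   [S → u u i]
xiuuiiiuuiAS => xiuuiiiuuiuS   [A → u]
xiuuiiiuuiuS => xiuuiiiuuiux   [S → x]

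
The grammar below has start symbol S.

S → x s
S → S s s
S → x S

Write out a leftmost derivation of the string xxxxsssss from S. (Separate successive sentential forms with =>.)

S => Sss   [S → S s s]
Sss => Sssss   [S → S s s]
Sssss => xSssss   [S → x S]
xSssss => xxSssss   [S → x S]
xxSssss => xxxSssss   [S → x S]
xxxSssss => xxxxsssss   [S → x s]

S=>Sss=>Sssss=>xSssss=>xxSssss=>xxxSssss=>xxxxsssss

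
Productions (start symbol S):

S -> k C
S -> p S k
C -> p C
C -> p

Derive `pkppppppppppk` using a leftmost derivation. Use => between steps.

S => pSk   [S -> p S k]
pSk => pkCk   [S -> k C]
pkCk => pkpCk   [C -> p C]
pkpCk => pkppCk   [C -> p C]
pkppCk => pkpppCk   [C -> p C]
pkpppCk => pkppppCk   [C -> p C]
pkppppCk => pkpppppCk   [C -> p C]
pkpppppCk => pkppppppCk   [C -> p C]
pkppppppCk => pkpppppppCk   [C -> p C]
pkpppppppCk => pkppppppppCk   [C -> p C]
pkppppppppCk => pkpppppppppCk   [C -> p C]
pkpppppppppCk => pkppppppppppk   [C -> p]

S => pSk => pkCk => pkpCk => pkppCk => pkpppCk => pkppppCk => pkpppppCk => pkppppppCk => pkpppppppCk => pkppppppppCk => pkpppppppppCk => pkppppppppppk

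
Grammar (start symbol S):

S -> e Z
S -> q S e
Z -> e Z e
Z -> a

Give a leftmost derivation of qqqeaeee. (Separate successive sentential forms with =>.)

S => qSe   [S -> q S e]
qSe => qqSee   [S -> q S e]
qqSee => qqqSeee   [S -> q S e]
qqqSeee => qqqeZeee   [S -> e Z]
qqqeZeee => qqqeaeee   [Z -> a]

S=>qSe=>qqSee=>qqqSeee=>qqqeZeee=>qqqeaeee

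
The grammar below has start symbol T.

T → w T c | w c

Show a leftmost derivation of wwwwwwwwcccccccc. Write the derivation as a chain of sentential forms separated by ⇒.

T ⇒ wTc   [T → w T c]
wTc ⇒ wwTcc   [T → w T c]
wwTcc ⇒ wwwTccc   [T → w T c]
wwwTccc ⇒ wwwwTcccc   [T → w T c]
wwwwTcccc ⇒ wwwwwTccccc   [T → w T c]
wwwwwTccccc ⇒ wwwwwwTcccccc   [T → w T c]
wwwwwwTcccccc ⇒ wwwwwwwTccccccc   [T → w T c]
wwwwwwwTccccccc ⇒ wwwwwwwwcccccccc   [T → w c]

T ⇒ wTc ⇒ wwTcc ⇒ wwwTccc ⇒ wwwwTcccc ⇒ wwwwwTccccc ⇒ wwwwwwTcccccc ⇒ wwwwwwwTccccccc ⇒ wwwwwwwwcccccccc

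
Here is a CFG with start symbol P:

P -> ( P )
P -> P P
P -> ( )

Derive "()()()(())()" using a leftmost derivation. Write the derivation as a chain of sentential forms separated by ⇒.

P ⇒ PP   [P -> P P]
PP ⇒ ()P   [P -> ( )]
()P ⇒ ()PP   [P -> P P]
()PP ⇒ ()PPP   [P -> P P]
()PPP ⇒ ()PPPP   [P -> P P]
()PPPP ⇒ ()()PPP   [P -> ( )]
()()PPP ⇒ ()()()PP   [P -> ( )]
()()()PP ⇒ ()()()(P)P   [P -> ( P )]
()()()(P)P ⇒ ()()()(())P   [P -> ( )]
()()()(())P ⇒ ()()()(())()   [P -> ( )]

P ⇒ PP ⇒ ()P ⇒ ()PP ⇒ ()PPP ⇒ ()PPPP ⇒ ()()PPP ⇒ ()()()PP ⇒ ()()()(P)P ⇒ ()()()(())P ⇒ ()()()(())()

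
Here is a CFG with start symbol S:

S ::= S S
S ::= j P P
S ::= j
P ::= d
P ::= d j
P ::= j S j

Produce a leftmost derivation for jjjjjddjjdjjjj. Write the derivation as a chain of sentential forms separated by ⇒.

S ⇒ jPP   [S ::= j P P]
jPP ⇒ jjSjP   [P ::= j S j]
jjSjP ⇒ jjjPPjP   [S ::= j P P]
jjjPPjP ⇒ jjjjSjPjP   [P ::= j S j]
jjjjSjPjP ⇒ jjjjjPPjPjP   [S ::= j P P]
jjjjjPPjPjP ⇒ jjjjjdPjPjP   [P ::= d]
jjjjjdPjPjP ⇒ jjjjjddjjPjP   [P ::= d j]
jjjjjddjjPjP ⇒ jjjjjddjjdjP   [P ::= d]
jjjjjddjjdjP ⇒ jjjjjddjjdjjSj   [P ::= j S j]
jjjjjddjjdjjSj ⇒ jjjjjddjjdjjjj   [S ::= j]

S ⇒ jPP ⇒ jjSjP ⇒ jjjPPjP ⇒ jjjjSjPjP ⇒ jjjjjPPjPjP ⇒ jjjjjdPjPjP ⇒ jjjjjddjjPjP ⇒ jjjjjddjjdjP ⇒ jjjjjddjjdjjSj ⇒ jjjjjddjjdjjjj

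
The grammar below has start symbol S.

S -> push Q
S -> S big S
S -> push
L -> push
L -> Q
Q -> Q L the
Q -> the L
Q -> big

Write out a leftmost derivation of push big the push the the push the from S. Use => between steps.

S => push Q   [S -> push Q]
push Q => push Q L the   [Q -> Q L the]
push Q L the => push Q L the L the   [Q -> Q L the]
push Q L the L the => push big L the L the   [Q -> big]
push big L the L the => push big Q the L the   [L -> Q]
push big Q the L the => push big the L the L the   [Q -> the L]
push big the L the L the => push big the push the L the   [L -> push]
push big the push the L the => push big the push the Q the   [L -> Q]
push big the push the Q the => push big the push the the L the   [Q -> the L]
push big the push the the L the => push big the push the the push the   [L -> push]

S => push Q => push Q L the => push Q L the L the => push big L the L the => push big Q the L the => push big the L the L the => push big the push the L the => push big the push the Q the => push big the push the the L the => push big the push the the push the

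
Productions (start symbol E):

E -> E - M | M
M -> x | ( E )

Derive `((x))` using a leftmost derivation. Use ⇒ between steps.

E⇒M⇒(E)⇒(M)⇒((E))⇒((M))⇒((x))

E ⇒ M   [E -> M]
M ⇒ (E)   [M -> ( E )]
(E) ⇒ (M)   [E -> M]
(M) ⇒ ((E))   [M -> ( E )]
((E)) ⇒ ((M))   [E -> M]
((M)) ⇒ ((x))   [M -> x]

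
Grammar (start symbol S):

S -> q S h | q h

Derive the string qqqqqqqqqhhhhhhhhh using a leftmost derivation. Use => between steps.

S=>qSh=>qqShh=>qqqShhh=>qqqqShhhh=>qqqqqShhhhh=>qqqqqqShhhhhh=>qqqqqqqShhhhhhh=>qqqqqqqqShhhhhhhh=>qqqqqqqqqhhhhhhhhh

S => qSh   [S -> q S h]
qSh => qqShh   [S -> q S h]
qqShh => qqqShhh   [S -> q S h]
qqqShhh => qqqqShhhh   [S -> q S h]
qqqqShhhh => qqqqqShhhhh   [S -> q S h]
qqqqqShhhhh => qqqqqqShhhhhh   [S -> q S h]
qqqqqqShhhhhh => qqqqqqqShhhhhhh   [S -> q S h]
qqqqqqqShhhhhhh => qqqqqqqqShhhhhhhh   [S -> q S h]
qqqqqqqqShhhhhhhh => qqqqqqqqqhhhhhhhhh   [S -> q h]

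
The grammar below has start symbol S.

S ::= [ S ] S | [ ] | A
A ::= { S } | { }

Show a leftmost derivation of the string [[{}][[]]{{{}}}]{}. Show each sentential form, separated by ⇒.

S ⇒ [S]S ⇒ [[S]S]S ⇒ [[A]S]S ⇒ [[{}]S]S ⇒ [[{}][S]S]S ⇒ [[{}][[]]S]S ⇒ [[{}][[]]A]S ⇒ [[{}][[]]{S}]S ⇒ [[{}][[]]{A}]S ⇒ [[{}][[]]{{S}}]S ⇒ [[{}][[]]{{A}}]S ⇒ [[{}][[]]{{{}}}]S ⇒ [[{}][[]]{{{}}}]A ⇒ [[{}][[]]{{{}}}]{}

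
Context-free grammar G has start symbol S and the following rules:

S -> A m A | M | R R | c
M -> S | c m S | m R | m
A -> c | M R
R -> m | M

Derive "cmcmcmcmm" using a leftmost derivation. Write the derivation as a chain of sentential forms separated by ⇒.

S⇒RR⇒MR⇒cmSR⇒cmMR⇒cmcmSR⇒cmcmAmAR⇒cmcmcmAR⇒cmcmcmMRR⇒cmcmcmSRR⇒cmcmcmcRR⇒cmcmcmcmR⇒cmcmcmcmm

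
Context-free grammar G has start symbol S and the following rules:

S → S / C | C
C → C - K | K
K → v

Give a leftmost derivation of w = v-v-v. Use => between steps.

S => C   [S → C]
C => C-K   [C → C - K]
C-K => C-K-K   [C → C - K]
C-K-K => K-K-K   [C → K]
K-K-K => v-K-K   [K → v]
v-K-K => v-v-K   [K → v]
v-v-K => v-v-v   [K → v]

S => C => C-K => C-K-K => K-K-K => v-K-K => v-v-K => v-v-v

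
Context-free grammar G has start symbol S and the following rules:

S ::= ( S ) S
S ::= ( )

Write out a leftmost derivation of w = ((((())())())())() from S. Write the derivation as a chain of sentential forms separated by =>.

S => (S)S   [S ::= ( S ) S]
(S)S => ((S)S)S   [S ::= ( S ) S]
((S)S)S => (((S)S)S)S   [S ::= ( S ) S]
(((S)S)S)S => ((((S)S)S)S)S   [S ::= ( S ) S]
((((S)S)S)S)S => ((((())S)S)S)S   [S ::= ( )]
((((())S)S)S)S => ((((())())S)S)S   [S ::= ( )]
((((())())S)S)S => ((((())())())S)S   [S ::= ( )]
((((())())())S)S => ((((())())())())S   [S ::= ( )]
((((())())())())S => ((((())())())())()   [S ::= ( )]

S=>(S)S=>((S)S)S=>(((S)S)S)S=>((((S)S)S)S)S=>((((())S)S)S)S=>((((())())S)S)S=>((((())())())S)S=>((((())())())())S=>((((())())())())()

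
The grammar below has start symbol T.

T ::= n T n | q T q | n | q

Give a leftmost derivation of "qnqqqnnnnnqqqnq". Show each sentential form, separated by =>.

T => qTq => qnTnq => qnqTqnq => qnqqTqqnq => qnqqqTqqqnq => qnqqqnTnqqqnq => qnqqqnnTnnqqqnq => qnqqqnnnnnqqqnq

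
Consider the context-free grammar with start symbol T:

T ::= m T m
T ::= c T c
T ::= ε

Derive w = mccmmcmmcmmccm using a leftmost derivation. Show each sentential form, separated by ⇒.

T⇒mTm⇒mcTcm⇒mccTccm⇒mccmTmccm⇒mccmmTmmccm⇒mccmmcTcmmccm⇒mccmmcmTmcmmccm⇒mccmmcmmcmmccm

T ⇒ mTm   [T ::= m T m]
mTm ⇒ mcTcm   [T ::= c T c]
mcTcm ⇒ mccTccm   [T ::= c T c]
mccTccm ⇒ mccmTmccm   [T ::= m T m]
mccmTmccm ⇒ mccmmTmmccm   [T ::= m T m]
mccmmTmmccm ⇒ mccmmcTcmmccm   [T ::= c T c]
mccmmcTcmmccm ⇒ mccmmcmTmcmmccm   [T ::= m T m]
mccmmcmTmcmmccm ⇒ mccmmcmmcmmccm   [T ::= ε]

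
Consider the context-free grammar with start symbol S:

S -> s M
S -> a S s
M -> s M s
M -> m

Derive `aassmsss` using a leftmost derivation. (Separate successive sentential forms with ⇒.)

S ⇒ aSs ⇒ aaSss ⇒ aasMss ⇒ aassMsss ⇒ aassmsss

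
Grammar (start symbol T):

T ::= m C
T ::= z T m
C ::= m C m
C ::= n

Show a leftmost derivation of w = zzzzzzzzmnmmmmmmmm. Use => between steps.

T => zTm   [T ::= z T m]
zTm => zzTmm   [T ::= z T m]
zzTmm => zzzTmmm   [T ::= z T m]
zzzTmmm => zzzzTmmmm   [T ::= z T m]
zzzzTmmmm => zzzzzTmmmmm   [T ::= z T m]
zzzzzTmmmmm => zzzzzzTmmmmmm   [T ::= z T m]
zzzzzzTmmmmmm => zzzzzzzTmmmmmmm   [T ::= z T m]
zzzzzzzTmmmmmmm => zzzzzzzzTmmmmmmmm   [T ::= z T m]
zzzzzzzzTmmmmmmmm => zzzzzzzzmCmmmmmmmm   [T ::= m C]
zzzzzzzzmCmmmmmmmm => zzzzzzzzmnmmmmmmmm   [C ::= n]

T => zTm => zzTmm => zzzTmmm => zzzzTmmmm => zzzzzTmmmmm => zzzzzzTmmmmmm => zzzzzzzTmmmmmmm => zzzzzzzzTmmmmmmmm => zzzzzzzzmCmmmmmmmm => zzzzzzzzmnmmmmmmmm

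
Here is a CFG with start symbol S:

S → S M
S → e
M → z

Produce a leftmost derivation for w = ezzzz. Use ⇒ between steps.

S ⇒ SM ⇒ SMM ⇒ SMMM ⇒ SMMMM ⇒ eMMMM ⇒ ezMMM ⇒ ezzMM ⇒ ezzzM ⇒ ezzzz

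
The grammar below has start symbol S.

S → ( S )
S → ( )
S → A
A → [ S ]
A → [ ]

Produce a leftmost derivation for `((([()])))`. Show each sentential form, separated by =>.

S => (S)   [S → ( S )]
(S) => ((S))   [S → ( S )]
((S)) => (((S)))   [S → ( S )]
(((S))) => (((A)))   [S → A]
(((A))) => ((([S])))   [A → [ S ]]
((([S]))) => ((([()])))   [S → ( )]

S=>(S)=>((S))=>(((S)))=>(((A)))=>((([S])))=>((([()])))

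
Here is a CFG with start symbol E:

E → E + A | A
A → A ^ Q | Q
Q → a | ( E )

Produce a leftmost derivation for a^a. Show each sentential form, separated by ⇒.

E ⇒ A ⇒ A^Q ⇒ Q^Q ⇒ a^Q ⇒ a^a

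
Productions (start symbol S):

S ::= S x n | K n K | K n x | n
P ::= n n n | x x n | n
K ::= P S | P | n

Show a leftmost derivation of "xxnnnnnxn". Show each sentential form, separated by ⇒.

S ⇒ Sxn   [S ::= S x n]
Sxn ⇒ KnKxn   [S ::= K n K]
KnKxn ⇒ PnKxn   [K ::= P]
PnKxn ⇒ xxnnKxn   [P ::= x x n]
xxnnKxn ⇒ xxnnPxn   [K ::= P]
xxnnPxn ⇒ xxnnnnnxn   [P ::= n n n]

S ⇒ Sxn ⇒ KnKxn ⇒ PnKxn ⇒ xxnnKxn ⇒ xxnnPxn ⇒ xxnnnnnxn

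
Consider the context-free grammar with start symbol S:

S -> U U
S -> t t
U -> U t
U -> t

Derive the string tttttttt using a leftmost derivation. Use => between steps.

S => UU => UtU => UttU => UtttU => UttttU => UtttttU => ttttttU => ttttttUt => tttttttt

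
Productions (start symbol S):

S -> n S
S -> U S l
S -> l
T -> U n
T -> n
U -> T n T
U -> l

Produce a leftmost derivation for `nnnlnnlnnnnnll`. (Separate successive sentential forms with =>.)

S => nS   [S -> n S]
nS => nUSl   [S -> U S l]
nUSl => nTnTSl   [U -> T n T]
nTnTSl => nUnnTSl   [T -> U n]
nUnnTSl => nTnTnnTSl   [U -> T n T]
nTnTnnTSl => nnnTnnTSl   [T -> n]
nnnTnnTSl => nnnUnnnTSl   [T -> U n]
nnnUnnnTSl => nnnTnTnnnTSl   [U -> T n T]
nnnTnTnnnTSl => nnnUnnTnnnTSl   [T -> U n]
nnnUnnTnnnTSl => nnnlnnTnnnTSl   [U -> l]
nnnlnnTnnnTSl => nnnlnnUnnnnTSl   [T -> U n]
nnnlnnUnnnnTSl => nnnlnnlnnnnTSl   [U -> l]
nnnlnnlnnnnTSl => nnnlnnlnnnnnSl   [T -> n]
nnnlnnlnnnnnSl => nnnlnnlnnnnnll   [S -> l]

S=>nS=>nUSl=>nTnTSl=>nUnnTSl=>nTnTnnTSl=>nnnTnnTSl=>nnnUnnnTSl=>nnnTnTnnnTSl=>nnnUnnTnnnTSl=>nnnlnnTnnnTSl=>nnnlnnUnnnnTSl=>nnnlnnlnnnnTSl=>nnnlnnlnnnnnSl=>nnnlnnlnnnnnll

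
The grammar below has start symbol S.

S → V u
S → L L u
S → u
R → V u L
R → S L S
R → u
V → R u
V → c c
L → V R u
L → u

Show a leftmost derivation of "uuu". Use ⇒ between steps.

S⇒Vu⇒Ruu⇒uuu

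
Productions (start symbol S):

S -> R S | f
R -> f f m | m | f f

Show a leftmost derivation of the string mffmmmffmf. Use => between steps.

S => RS   [S -> R S]
RS => mS   [R -> m]
mS => mRS   [S -> R S]
mRS => mffmS   [R -> f f m]
mffmS => mffmRS   [S -> R S]
mffmRS => mffmmS   [R -> m]
mffmmS => mffmmRS   [S -> R S]
mffmmRS => mffmmmS   [R -> m]
mffmmmS => mffmmmRS   [S -> R S]
mffmmmRS => mffmmmffmS   [R -> f f m]
mffmmmffmS => mffmmmffmf   [S -> f]

S => RS => mS => mRS => mffmS => mffmRS => mffmmS => mffmmRS => mffmmmS => mffmmmRS => mffmmmffmS => mffmmmffmf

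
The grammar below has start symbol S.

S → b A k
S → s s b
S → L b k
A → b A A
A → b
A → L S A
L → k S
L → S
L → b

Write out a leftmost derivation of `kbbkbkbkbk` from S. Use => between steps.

S => Lbk => Sbk => Lbkbk => kSbkbk => kLbkbkbk => kSbkbkbk => kbAkbkbkbk => kbbkbkbkbk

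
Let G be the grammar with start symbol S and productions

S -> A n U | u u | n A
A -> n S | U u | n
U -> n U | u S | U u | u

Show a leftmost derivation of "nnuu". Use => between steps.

S => nA => nnS => nnuu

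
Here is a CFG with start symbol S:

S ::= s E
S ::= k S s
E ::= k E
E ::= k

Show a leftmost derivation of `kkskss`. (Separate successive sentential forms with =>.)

S => kSs => kkSss => kksEss => kkskss

S => kSs   [S ::= k S s]
kSs => kkSss   [S ::= k S s]
kkSss => kksEss   [S ::= s E]
kksEss => kkskss   [E ::= k]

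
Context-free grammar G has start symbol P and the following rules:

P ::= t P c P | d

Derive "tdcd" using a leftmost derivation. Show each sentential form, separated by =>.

P => tPcP   [P ::= t P c P]
tPcP => tdcP   [P ::= d]
tdcP => tdcd   [P ::= d]

P => tPcP => tdcP => tdcd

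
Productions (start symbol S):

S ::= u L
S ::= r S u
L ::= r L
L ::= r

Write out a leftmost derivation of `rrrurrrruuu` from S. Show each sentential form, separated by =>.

S=>rSu=>rrSuu=>rrrSuuu=>rrruLuuu=>rrrurLuuu=>rrrurrLuuu=>rrrurrrLuuu=>rrrurrrruuu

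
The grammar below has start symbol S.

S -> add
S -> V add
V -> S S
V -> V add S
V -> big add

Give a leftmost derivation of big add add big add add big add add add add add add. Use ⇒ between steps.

S ⇒ V add   [S -> V add]
V add ⇒ V add S add   [V -> V add S]
V add S add ⇒ S S add S add   [V -> S S]
S S add S add ⇒ V add S add S add   [S -> V add]
V add S add S add ⇒ big add add S add S add   [V -> big add]
big add add S add S add ⇒ big add add V add add S add   [S -> V add]
big add add V add add S add ⇒ big add add S S add add S add   [V -> S S]
big add add S S add add S add ⇒ big add add V add S add add S add   [S -> V add]
big add add V add S add add S add ⇒ big add add big add add S add add S add   [V -> big add]
big add add big add add S add add S add ⇒ big add add big add add V add add add S add   [S -> V add]
big add add big add add V add add add S add ⇒ big add add big add add big add add add add S add   [V -> big add]
big add add big add add big add add add add S add ⇒ big add add big add add big add add add add add add   [S -> add]

S ⇒ V add ⇒ V add S add ⇒ S S add S add ⇒ V add S add S add ⇒ big add add S add S add ⇒ big add add V add add S add ⇒ big add add S S add add S add ⇒ big add add V add S add add S add ⇒ big add add big add add S add add S add ⇒ big add add big add add V add add add S add ⇒ big add add big add add big add add add add S add ⇒ big add add big add add big add add add add add add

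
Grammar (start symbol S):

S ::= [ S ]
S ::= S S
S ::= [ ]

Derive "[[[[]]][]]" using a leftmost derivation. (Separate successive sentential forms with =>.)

S => [S] => [SS] => [[S]S] => [[[S]]S] => [[[[]]]S] => [[[[]]][]]

S => [S]   [S ::= [ S ]]
[S] => [SS]   [S ::= S S]
[SS] => [[S]S]   [S ::= [ S ]]
[[S]S] => [[[S]]S]   [S ::= [ S ]]
[[[S]]S] => [[[[]]]S]   [S ::= [ ]]
[[[[]]]S] => [[[[]]][]]   [S ::= [ ]]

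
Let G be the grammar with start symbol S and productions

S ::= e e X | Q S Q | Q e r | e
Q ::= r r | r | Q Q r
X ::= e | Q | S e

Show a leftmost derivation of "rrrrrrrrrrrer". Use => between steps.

S => QSQ => QQrSQ => QQrQrSQ => rQrQrSQ => rQQrrQrSQ => rrrQrrQrSQ => rrrQQrrrQrSQ => rrrrrQrrrQrSQ => rrrrrrrrrQrSQ => rrrrrrrrrrrSQ => rrrrrrrrrrreQ => rrrrrrrrrrrer

S => QSQ   [S ::= Q S Q]
QSQ => QQrSQ   [Q ::= Q Q r]
QQrSQ => QQrQrSQ   [Q ::= Q Q r]
QQrQrSQ => rQrQrSQ   [Q ::= r]
rQrQrSQ => rQQrrQrSQ   [Q ::= Q Q r]
rQQrrQrSQ => rrrQrrQrSQ   [Q ::= r r]
rrrQrrQrSQ => rrrQQrrrQrSQ   [Q ::= Q Q r]
rrrQQrrrQrSQ => rrrrrQrrrQrSQ   [Q ::= r r]
rrrrrQrrrQrSQ => rrrrrrrrrQrSQ   [Q ::= r]
rrrrrrrrrQrSQ => rrrrrrrrrrrSQ   [Q ::= r]
rrrrrrrrrrrSQ => rrrrrrrrrrreQ   [S ::= e]
rrrrrrrrrrreQ => rrrrrrrrrrrer   [Q ::= r]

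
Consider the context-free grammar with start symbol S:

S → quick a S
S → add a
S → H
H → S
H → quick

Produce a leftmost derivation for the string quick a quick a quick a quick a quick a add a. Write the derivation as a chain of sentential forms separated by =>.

S => quick a S   [S → quick a S]
quick a S => quick a quick a S   [S → quick a S]
quick a quick a S => quick a quick a quick a S   [S → quick a S]
quick a quick a quick a S => quick a quick a quick a quick a S   [S → quick a S]
quick a quick a quick a quick a S => quick a quick a quick a quick a quick a S   [S → quick a S]
quick a quick a quick a quick a quick a S => quick a quick a quick a quick a quick a add a   [S → add a]

S => quick a S => quick a quick a S => quick a quick a quick a S => quick a quick a quick a quick a S => quick a quick a quick a quick a quick a S => quick a quick a quick a quick a quick a add a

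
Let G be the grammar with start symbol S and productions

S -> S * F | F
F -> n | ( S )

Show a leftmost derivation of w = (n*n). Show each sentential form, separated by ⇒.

S ⇒ F   [S -> F]
F ⇒ (S)   [F -> ( S )]
(S) ⇒ (S*F)   [S -> S * F]
(S*F) ⇒ (F*F)   [S -> F]
(F*F) ⇒ (n*F)   [F -> n]
(n*F) ⇒ (n*n)   [F -> n]

S ⇒ F ⇒ (S) ⇒ (S*F) ⇒ (F*F) ⇒ (n*F) ⇒ (n*n)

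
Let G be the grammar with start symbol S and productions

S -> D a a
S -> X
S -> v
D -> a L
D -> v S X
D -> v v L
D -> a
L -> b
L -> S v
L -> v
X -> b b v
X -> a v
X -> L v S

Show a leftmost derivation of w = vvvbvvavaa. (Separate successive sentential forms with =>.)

S => X => LvS => vvS => vvDaa => vvvSXaa => vvvXXaa => vvvLvSXaa => vvvbvSXaa => vvvbvvXaa => vvvbvvavaa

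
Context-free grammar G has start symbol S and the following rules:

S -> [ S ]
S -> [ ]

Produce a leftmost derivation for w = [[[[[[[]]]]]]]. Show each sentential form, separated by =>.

S => [S] => [[S]] => [[[S]]] => [[[[S]]]] => [[[[[S]]]]] => [[[[[[S]]]]]] => [[[[[[[]]]]]]]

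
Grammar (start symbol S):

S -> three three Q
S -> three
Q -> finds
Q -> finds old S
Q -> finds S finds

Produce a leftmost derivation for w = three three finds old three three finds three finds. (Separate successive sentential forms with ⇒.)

S ⇒ three three Q ⇒ three three finds old S ⇒ three three finds old three three Q ⇒ three three finds old three three finds S finds ⇒ three three finds old three three finds three finds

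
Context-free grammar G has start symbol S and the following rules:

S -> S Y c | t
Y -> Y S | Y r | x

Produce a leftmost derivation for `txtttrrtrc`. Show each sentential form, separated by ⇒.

S⇒SYc⇒tYc⇒tYrc⇒tYSrc⇒tYrSrc⇒tYrrSrc⇒tYSrrSrc⇒tYSSrrSrc⇒tYSSSrrSrc⇒txSSSrrSrc⇒txtSSrrSrc⇒txttSrrSrc⇒txtttrrSrc⇒txtttrrtrc

S ⇒ SYc   [S -> S Y c]
SYc ⇒ tYc   [S -> t]
tYc ⇒ tYrc   [Y -> Y r]
tYrc ⇒ tYSrc   [Y -> Y S]
tYSrc ⇒ tYrSrc   [Y -> Y r]
tYrSrc ⇒ tYrrSrc   [Y -> Y r]
tYrrSrc ⇒ tYSrrSrc   [Y -> Y S]
tYSrrSrc ⇒ tYSSrrSrc   [Y -> Y S]
tYSSrrSrc ⇒ tYSSSrrSrc   [Y -> Y S]
tYSSSrrSrc ⇒ txSSSrrSrc   [Y -> x]
txSSSrrSrc ⇒ txtSSrrSrc   [S -> t]
txtSSrrSrc ⇒ txttSrrSrc   [S -> t]
txttSrrSrc ⇒ txtttrrSrc   [S -> t]
txtttrrSrc ⇒ txtttrrtrc   [S -> t]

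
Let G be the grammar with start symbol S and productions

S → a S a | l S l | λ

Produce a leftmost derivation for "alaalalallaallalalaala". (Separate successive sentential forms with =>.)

S => aSa   [S → a S a]
aSa => alSla   [S → l S l]
alSla => alaSala   [S → a S a]
alaSala => alaaSaala   [S → a S a]
alaaSaala => alaalSlaala   [S → l S l]
alaalSlaala => alaalaSalaala   [S → a S a]
alaalaSalaala => alaalalSlalaala   [S → l S l]
alaalalSlalaala => alaalalaSalalaala   [S → a S a]
alaalalaSalalaala => alaalalalSlalalaala   [S → l S l]
alaalalalSlalalaala => alaalalallSllalalaala   [S → l S l]
alaalalallSllalalaala => alaalalallaSallalalaala   [S → a S a]
alaalalallaSallalalaala => alaalalallaallalalaala   [S → λ]

S => aSa => alSla => alaSala => alaaSaala => alaalSlaala => alaalaSalaala => alaalalSlalaala => alaalalaSalalaala => alaalalalSlalalaala => alaalalallSllalalaala => alaalalallaSallalalaala => alaalalallaallalalaala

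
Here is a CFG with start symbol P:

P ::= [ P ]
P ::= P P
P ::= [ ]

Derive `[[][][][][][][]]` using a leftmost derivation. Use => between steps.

P => [P] => [PP] => [PPP] => [[]PP] => [[]PPP] => [[]PPPP] => [[]PPPPP] => [[][]PPPP] => [[][]PPPPP] => [[][][]PPPP] => [[][][][]PPP] => [[][][][][]PP] => [[][][][][][]P] => [[][][][][][][]]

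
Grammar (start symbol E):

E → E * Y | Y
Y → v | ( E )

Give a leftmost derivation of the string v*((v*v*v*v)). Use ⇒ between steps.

E ⇒ E*Y ⇒ Y*Y ⇒ v*Y ⇒ v*(E) ⇒ v*(Y) ⇒ v*((E)) ⇒ v*((E*Y)) ⇒ v*((E*Y*Y)) ⇒ v*((E*Y*Y*Y)) ⇒ v*((Y*Y*Y*Y)) ⇒ v*((v*Y*Y*Y)) ⇒ v*((v*v*Y*Y)) ⇒ v*((v*v*v*Y)) ⇒ v*((v*v*v*v))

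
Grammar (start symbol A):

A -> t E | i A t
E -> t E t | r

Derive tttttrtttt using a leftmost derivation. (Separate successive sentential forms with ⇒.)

A⇒tE⇒ttEt⇒tttEtt⇒ttttEttt⇒tttttEtttt⇒tttttrtttt

A ⇒ tE   [A -> t E]
tE ⇒ ttEt   [E -> t E t]
ttEt ⇒ tttEtt   [E -> t E t]
tttEtt ⇒ ttttEttt   [E -> t E t]
ttttEttt ⇒ tttttEtttt   [E -> t E t]
tttttEtttt ⇒ tttttrtttt   [E -> r]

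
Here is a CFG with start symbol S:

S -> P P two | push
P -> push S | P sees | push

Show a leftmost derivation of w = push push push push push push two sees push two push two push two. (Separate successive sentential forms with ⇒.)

S ⇒ P P two   [S -> P P two]
P P two ⇒ push S P two   [P -> push S]
push S P two ⇒ push P P two P two   [S -> P P two]
push P P two P two ⇒ push push S P two P two   [P -> push S]
push push S P two P two ⇒ push push P P two P two P two   [S -> P P two]
push push P P two P two P two ⇒ push push P sees P two P two P two   [P -> P sees]
push push P sees P two P two P two ⇒ push push push S sees P two P two P two   [P -> push S]
push push push S sees P two P two P two ⇒ push push push P P two sees P two P two P two   [S -> P P two]
push push push P P two sees P two P two P two ⇒ push push push push S P two sees P two P two P two   [P -> push S]
push push push push S P two sees P two P two P two ⇒ push push push push push P two sees P two P two P two   [S -> push]
push push push push push P two sees P two P two P two ⇒ push push push push push push two sees P two P two P two   [P -> push]
push push push push push push two sees P two P two P two ⇒ push push push push push push two sees push two P two P two   [P -> push]
push push push push push push two sees push two P two P two ⇒ push push push push push push two sees push two push two P two   [P -> push]
push push push push push push two sees push two push two P two ⇒ push push push push push push two sees push two push two push two   [P -> push]

S ⇒ P P two ⇒ push S P two ⇒ push P P two P two ⇒ push push S P two P two ⇒ push push P P two P two P two ⇒ push push P sees P two P two P two ⇒ push push push S sees P two P two P two ⇒ push push push P P two sees P two P two P two ⇒ push push push push S P two sees P two P two P two ⇒ push push push push push P two sees P two P two P two ⇒ push push push push push push two sees P two P two P two ⇒ push push push push push push two sees push two P two P two ⇒ push push push push push push two sees push two push two P two ⇒ push push push push push push two sees push two push two push two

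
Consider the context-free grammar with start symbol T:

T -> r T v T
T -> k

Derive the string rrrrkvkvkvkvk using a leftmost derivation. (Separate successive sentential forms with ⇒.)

T ⇒ rTvT   [T -> r T v T]
rTvT ⇒ rrTvTvT   [T -> r T v T]
rrTvTvT ⇒ rrrTvTvTvT   [T -> r T v T]
rrrTvTvTvT ⇒ rrrrTvTvTvTvT   [T -> r T v T]
rrrrTvTvTvTvT ⇒ rrrrkvTvTvTvT   [T -> k]
rrrrkvTvTvTvT ⇒ rrrrkvkvTvTvT   [T -> k]
rrrrkvkvTvTvT ⇒ rrrrkvkvkvTvT   [T -> k]
rrrrkvkvkvTvT ⇒ rrrrkvkvkvkvT   [T -> k]
rrrrkvkvkvkvT ⇒ rrrrkvkvkvkvk   [T -> k]

T⇒rTvT⇒rrTvTvT⇒rrrTvTvTvT⇒rrrrTvTvTvTvT⇒rrrrkvTvTvTvT⇒rrrrkvkvTvTvT⇒rrrrkvkvkvTvT⇒rrrrkvkvkvkvT⇒rrrrkvkvkvkvk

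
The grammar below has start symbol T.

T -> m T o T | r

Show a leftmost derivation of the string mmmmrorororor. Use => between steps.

T => mToT => mmToToT => mmmToToToT => mmmmToToToToT => mmmmroToToToT => mmmmroroToToT => mmmmrororoToT => mmmmrorororoT => mmmmrorororor

T => mToT   [T -> m T o T]
mToT => mmToToT   [T -> m T o T]
mmToToT => mmmToToToT   [T -> m T o T]
mmmToToToT => mmmmToToToToT   [T -> m T o T]
mmmmToToToToT => mmmmroToToToT   [T -> r]
mmmmroToToToT => mmmmroroToToT   [T -> r]
mmmmroroToToT => mmmmrororoToT   [T -> r]
mmmmrororoToT => mmmmrorororoT   [T -> r]
mmmmrorororoT => mmmmrorororor   [T -> r]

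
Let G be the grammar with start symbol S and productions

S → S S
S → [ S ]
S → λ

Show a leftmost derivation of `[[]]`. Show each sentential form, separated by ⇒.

S ⇒ SS   [S → S S]
SS ⇒ SSS   [S → S S]
SSS ⇒ SSSS   [S → S S]
SSSS ⇒ [S]SSS   [S → [ S ]]
[S]SSS ⇒ [[S]]SSS   [S → [ S ]]
[[S]]SSS ⇒ [[]]SSS   [S → λ]
[[]]SSS ⇒ [[]]SS   [S → λ]
[[]]SS ⇒ [[]]S   [S → λ]
[[]]S ⇒ [[]]   [S → λ]

S ⇒ SS ⇒ SSS ⇒ SSSS ⇒ [S]SSS ⇒ [[S]]SSS ⇒ [[]]SSS ⇒ [[]]SS ⇒ [[]]S ⇒ [[]]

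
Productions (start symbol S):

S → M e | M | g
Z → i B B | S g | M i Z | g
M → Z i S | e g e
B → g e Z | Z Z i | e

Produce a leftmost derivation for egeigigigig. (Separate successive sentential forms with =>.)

S => M   [S → M]
M => ZiS   [M → Z i S]
ZiS => MiZiS   [Z → M i Z]
MiZiS => ZiSiZiS   [M → Z i S]
ZiSiZiS => MiZiSiZiS   [Z → M i Z]
MiZiSiZiS => egeiZiSiZiS   [M → e g e]
egeiZiSiZiS => egeigiSiZiS   [Z → g]
egeigiSiZiS => egeigigiZiS   [S → g]
egeigigiZiS => egeigigigiS   [Z → g]
egeigigigiS => egeigigigig   [S → g]

S=>M=>ZiS=>MiZiS=>ZiSiZiS=>MiZiSiZiS=>egeiZiSiZiS=>egeigiSiZiS=>egeigigiZiS=>egeigigigiS=>egeigigigig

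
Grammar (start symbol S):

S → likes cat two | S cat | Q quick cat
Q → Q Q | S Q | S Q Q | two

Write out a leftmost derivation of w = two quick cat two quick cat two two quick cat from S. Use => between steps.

S => Q quick cat => S Q Q quick cat => Q quick cat Q Q quick cat => two quick cat Q Q quick cat => two quick cat S Q Q quick cat => two quick cat Q quick cat Q Q quick cat => two quick cat two quick cat Q Q quick cat => two quick cat two quick cat two Q quick cat => two quick cat two quick cat two two quick cat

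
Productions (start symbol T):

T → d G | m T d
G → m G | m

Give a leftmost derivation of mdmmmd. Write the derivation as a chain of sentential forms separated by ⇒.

T ⇒ mTd ⇒ mdGd ⇒ mdmGd ⇒ mdmmGd ⇒ mdmmmd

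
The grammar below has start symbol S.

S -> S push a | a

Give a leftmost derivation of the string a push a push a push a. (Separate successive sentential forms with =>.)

S => S push a => S push a push a => S push a push a push a => a push a push a push a

S => S push a   [S -> S push a]
S push a => S push a push a   [S -> S push a]
S push a push a => S push a push a push a   [S -> S push a]
S push a push a push a => a push a push a push a   [S -> a]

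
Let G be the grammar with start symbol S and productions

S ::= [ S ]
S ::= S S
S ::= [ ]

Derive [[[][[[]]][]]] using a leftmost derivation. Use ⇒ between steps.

S ⇒ [S] ⇒ [[S]] ⇒ [[SS]] ⇒ [[SSS]] ⇒ [[[]SS]] ⇒ [[[][S]S]] ⇒ [[[][[S]]S]] ⇒ [[[][[[]]]S]] ⇒ [[[][[[]]][]]]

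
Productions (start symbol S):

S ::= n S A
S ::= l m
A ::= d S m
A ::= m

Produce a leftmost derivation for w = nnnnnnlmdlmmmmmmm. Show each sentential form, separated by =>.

S => nSA => nnSAA => nnnSAAA => nnnnSAAAA => nnnnnSAAAAA => nnnnnnSAAAAAA => nnnnnnlmAAAAAA => nnnnnnlmdSmAAAAA => nnnnnnlmdlmmAAAAA => nnnnnnlmdlmmmAAAA => nnnnnnlmdlmmmmAAA => nnnnnnlmdlmmmmmAA => nnnnnnlmdlmmmmmmA => nnnnnnlmdlmmmmmmm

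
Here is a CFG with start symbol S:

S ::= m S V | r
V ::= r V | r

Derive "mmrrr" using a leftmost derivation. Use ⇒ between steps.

S ⇒ mSV   [S ::= m S V]
mSV ⇒ mmSVV   [S ::= m S V]
mmSVV ⇒ mmrVV   [S ::= r]
mmrVV ⇒ mmrrV   [V ::= r]
mmrrV ⇒ mmrrr   [V ::= r]

S⇒mSV⇒mmSVV⇒mmrVV⇒mmrrV⇒mmrrr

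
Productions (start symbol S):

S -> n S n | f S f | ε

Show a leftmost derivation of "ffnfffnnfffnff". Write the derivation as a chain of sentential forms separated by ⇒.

S ⇒ fSf   [S -> f S f]
fSf ⇒ ffSff   [S -> f S f]
ffSff ⇒ ffnSnff   [S -> n S n]
ffnSnff ⇒ ffnfSfnff   [S -> f S f]
ffnfSfnff ⇒ ffnffSffnff   [S -> f S f]
ffnffSffnff ⇒ ffnfffSfffnff   [S -> f S f]
ffnfffSfffnff ⇒ ffnfffnSnfffnff   [S -> n S n]
ffnfffnSnfffnff ⇒ ffnfffnnfffnff   [S -> ε]

S ⇒ fSf ⇒ ffSff ⇒ ffnSnff ⇒ ffnfSfnff ⇒ ffnffSffnff ⇒ ffnfffSfffnff ⇒ ffnfffnSnfffnff ⇒ ffnfffnnfffnff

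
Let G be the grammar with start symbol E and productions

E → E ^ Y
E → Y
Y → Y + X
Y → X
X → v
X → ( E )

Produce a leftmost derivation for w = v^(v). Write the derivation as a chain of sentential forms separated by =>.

E=>E^Y=>Y^Y=>X^Y=>v^Y=>v^X=>v^(E)=>v^(Y)=>v^(X)=>v^(v)

E => E^Y   [E → E ^ Y]
E^Y => Y^Y   [E → Y]
Y^Y => X^Y   [Y → X]
X^Y => v^Y   [X → v]
v^Y => v^X   [Y → X]
v^X => v^(E)   [X → ( E )]
v^(E) => v^(Y)   [E → Y]
v^(Y) => v^(X)   [Y → X]
v^(X) => v^(v)   [X → v]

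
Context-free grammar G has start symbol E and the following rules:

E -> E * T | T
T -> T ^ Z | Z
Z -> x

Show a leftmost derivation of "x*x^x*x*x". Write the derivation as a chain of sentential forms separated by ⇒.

E⇒E*T⇒E*T*T⇒E*T*T*T⇒T*T*T*T⇒Z*T*T*T⇒x*T*T*T⇒x*T^Z*T*T⇒x*Z^Z*T*T⇒x*x^Z*T*T⇒x*x^x*T*T⇒x*x^x*Z*T⇒x*x^x*x*T⇒x*x^x*x*Z⇒x*x^x*x*x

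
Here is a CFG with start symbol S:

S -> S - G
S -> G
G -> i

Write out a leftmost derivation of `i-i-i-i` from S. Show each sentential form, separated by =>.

S=>S-G=>S-G-G=>S-G-G-G=>G-G-G-G=>i-G-G-G=>i-i-G-G=>i-i-i-G=>i-i-i-i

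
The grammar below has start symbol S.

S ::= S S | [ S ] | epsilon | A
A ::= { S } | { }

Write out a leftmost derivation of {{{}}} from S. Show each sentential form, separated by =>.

S => A   [S ::= A]
A => {S}   [A ::= { S }]
{S} => {A}   [S ::= A]
{A} => {{S}}   [A ::= { S }]
{{S}} => {{A}}   [S ::= A]
{{A}} => {{{S}}}   [A ::= { S }]
{{{S}}} => {{{}}}   [S ::= epsilon]

S=>A=>{S}=>{A}=>{{S}}=>{{A}}=>{{{S}}}=>{{{}}}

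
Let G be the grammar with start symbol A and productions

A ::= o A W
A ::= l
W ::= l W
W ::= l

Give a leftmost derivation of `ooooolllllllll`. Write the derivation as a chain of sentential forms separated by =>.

A=>oAW=>ooAWW=>oooAWWW=>ooooAWWWW=>oooooAWWWWW=>ooooolWWWWW=>ooooollWWWWW=>ooooolllWWWWW=>ooooollllWWWWW=>ooooolllllWWWW=>ooooollllllWWW=>ooooolllllllWW=>ooooollllllllW=>ooooolllllllll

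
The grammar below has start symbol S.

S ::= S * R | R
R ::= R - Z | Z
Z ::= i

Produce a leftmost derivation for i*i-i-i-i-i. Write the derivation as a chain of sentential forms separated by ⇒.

S⇒S*R⇒R*R⇒Z*R⇒i*R⇒i*R-Z⇒i*R-Z-Z⇒i*R-Z-Z-Z⇒i*R-Z-Z-Z-Z⇒i*Z-Z-Z-Z-Z⇒i*i-Z-Z-Z-Z⇒i*i-i-Z-Z-Z⇒i*i-i-i-Z-Z⇒i*i-i-i-i-Z⇒i*i-i-i-i-i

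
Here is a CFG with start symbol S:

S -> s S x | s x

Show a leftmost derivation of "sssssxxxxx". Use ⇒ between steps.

S ⇒ sSx ⇒ ssSxx ⇒ sssSxxx ⇒ ssssSxxxx ⇒ sssssxxxxx

S ⇒ sSx   [S -> s S x]
sSx ⇒ ssSxx   [S -> s S x]
ssSxx ⇒ sssSxxx   [S -> s S x]
sssSxxx ⇒ ssssSxxxx   [S -> s S x]
ssssSxxxx ⇒ sssssxxxxx   [S -> s x]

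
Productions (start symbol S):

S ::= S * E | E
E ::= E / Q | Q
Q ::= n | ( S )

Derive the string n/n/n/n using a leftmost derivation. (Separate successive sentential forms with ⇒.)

S ⇒ E ⇒ E/Q ⇒ E/Q/Q ⇒ E/Q/Q/Q ⇒ Q/Q/Q/Q ⇒ n/Q/Q/Q ⇒ n/n/Q/Q ⇒ n/n/n/Q ⇒ n/n/n/n

S ⇒ E   [S ::= E]
E ⇒ E/Q   [E ::= E / Q]
E/Q ⇒ E/Q/Q   [E ::= E / Q]
E/Q/Q ⇒ E/Q/Q/Q   [E ::= E / Q]
E/Q/Q/Q ⇒ Q/Q/Q/Q   [E ::= Q]
Q/Q/Q/Q ⇒ n/Q/Q/Q   [Q ::= n]
n/Q/Q/Q ⇒ n/n/Q/Q   [Q ::= n]
n/n/Q/Q ⇒ n/n/n/Q   [Q ::= n]
n/n/n/Q ⇒ n/n/n/n   [Q ::= n]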